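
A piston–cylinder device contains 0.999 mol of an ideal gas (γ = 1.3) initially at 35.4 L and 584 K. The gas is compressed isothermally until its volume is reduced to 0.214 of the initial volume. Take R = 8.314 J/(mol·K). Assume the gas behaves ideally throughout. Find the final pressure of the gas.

P₁ = nRT₁/V₁ = 0.999×8.314×584/35.4 = 137 kPa.
Isothermal: T stays 584 K; PV = const ⇒ V₂ = 7.58 L, P₂ = 640 kPa.

640 kPa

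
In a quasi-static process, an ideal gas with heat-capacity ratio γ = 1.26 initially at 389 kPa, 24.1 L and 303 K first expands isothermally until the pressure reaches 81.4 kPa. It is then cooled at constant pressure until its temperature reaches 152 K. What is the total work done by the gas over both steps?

n = P₁V₁/(RT₁) = 389×24.1/(8.314×303) = 3.72 mol.
Step 1 — Isothermal: T stays 303 K; PV = const ⇒ V₂ = 115 L, P₂ = 81.4 kPa.
ΔU = 0 (ideal gas, T constant).
W = nRT ln(V₂/V₁) = 3.72×8.314×303×ln(4.78) = 14700 J.
Q = ΔU + W = 14700 J.
State after step 1: P = 81.4 kPa, V = 115 L, T = 303 K.
Step 2 — Isobaric: P stays 81.4 kPa; V/T = const ⇒ T₂ = 152 K, V₂ = 57.8 L.
W = PΔV = 81.4×(57.8−115) kPa·L = -4670 J.
ΔU = nCvΔT = 3.72×32.0×(152−303) = -18000 J.
Q = ΔU + W = nCpΔT = -22600 J.
Net over both steps: W = 9990 J, Q = -7980 J, ΔU = -18000 J.

9990 J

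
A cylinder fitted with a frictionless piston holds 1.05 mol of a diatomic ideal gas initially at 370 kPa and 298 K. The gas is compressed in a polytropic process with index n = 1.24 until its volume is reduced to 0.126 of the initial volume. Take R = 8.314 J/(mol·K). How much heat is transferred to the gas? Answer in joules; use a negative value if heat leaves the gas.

-2790 J

V₁ = nRT₁/P₁ = 1.05×8.314×298/370 = 7.03 L.
Polytropic n=1.24: T₂ = T₁(V₁/V₂)^(n−1) = 298×(7.94)^0.24 = 490 K; P₂ = P₁(V₁/V₂)^n = 4830 kPa.
W = (P₁V₁−P₂V₂)/(n−1) = (370×7.03−4830×0.886)/0.24 = -6980 J.
ΔU = nCvΔT = 1.05×20.8×(490−298) = 4190 J.
Q = ΔU + W = -2790 J.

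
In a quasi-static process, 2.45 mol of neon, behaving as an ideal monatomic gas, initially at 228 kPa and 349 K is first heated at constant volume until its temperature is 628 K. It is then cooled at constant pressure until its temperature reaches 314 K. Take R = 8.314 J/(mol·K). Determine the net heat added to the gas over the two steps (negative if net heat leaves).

V₁ = nRT₁/P₁ = 2.45×8.314×349/228 = 31.2 L.
Step 1 — Isochoric: V stays 31.2 L; P/T = const ⇒ T₂ = 628 K, P₂ = 410 kPa.
W = 0 (no volume change).
ΔU = nCvΔT = 2.45×12.5×(628−349) = 8520 J.
Q = ΔU = 8520 J.
State after step 1: P = 410 kPa, V = 31.2 L, T = 628 K.
Step 2 — Isobaric: P stays 410 kPa; V/T = const ⇒ T₂ = 314 K, V₂ = 15.6 L.
W = PΔV = 410×(15.6−31.2) kPa·L = -6400 J.
ΔU = nCvΔT = 2.45×12.5×(314−628) = -9590 J.
Q = ΔU + W = nCpΔT = -16000 J.
Net over both steps: W = -6400 J, Q = -7470 J, ΔU = -1070 J.

-7470 J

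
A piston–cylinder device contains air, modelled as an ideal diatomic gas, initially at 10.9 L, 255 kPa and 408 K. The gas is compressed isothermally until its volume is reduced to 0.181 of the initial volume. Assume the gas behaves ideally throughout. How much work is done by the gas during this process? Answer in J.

-4750 J

n = P₁V₁/(RT₁) = 255×10.9/(8.314×408) = 0.819 mol.
Isothermal: T stays 408 K; PV = const ⇒ V₂ = 1.97 L, P₂ = 1410 kPa.
W = nRT ln(V₂/V₁) = 0.819×8.314×408×ln(0.181) = -4750 J.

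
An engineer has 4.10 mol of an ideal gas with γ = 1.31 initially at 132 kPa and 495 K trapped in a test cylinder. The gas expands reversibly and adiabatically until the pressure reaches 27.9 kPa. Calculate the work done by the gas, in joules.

16700 J

V₁ = nRT₁/P₁ = 4.10×8.314×495/132 = 128 L.
Adiabatic: T₂/T₁ = (P₂/P₁)^((γ−1)/γ) ⇒ T₂ = 495×(0.211)^0.237 = 343 K; V₂ = 419 L.
ΔU = nCvΔT = 4.10×26.8×(343−495) = -16700 J.
Q = 0 for an adiabatic process, so W = −ΔU = 16700 J.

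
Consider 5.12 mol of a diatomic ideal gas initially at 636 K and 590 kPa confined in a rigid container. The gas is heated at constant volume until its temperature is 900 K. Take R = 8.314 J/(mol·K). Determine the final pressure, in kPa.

V₁ = nRT₁/P₁ = 5.12×8.314×636/590 = 45.9 L.
Isochoric: V stays 45.9 L; P/T = const ⇒ T₂ = 900 K, P₂ = 835 kPa.

835 kPa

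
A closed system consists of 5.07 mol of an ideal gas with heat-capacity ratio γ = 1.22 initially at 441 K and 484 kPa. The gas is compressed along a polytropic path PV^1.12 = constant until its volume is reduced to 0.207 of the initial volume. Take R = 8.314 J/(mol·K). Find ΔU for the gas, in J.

17600 J

V₁ = nRT₁/P₁ = 5.07×8.314×441/484 = 38.4 L.
Polytropic n=1.12: T₂ = T₁(V₁/V₂)^(n−1) = 441×(4.83)^0.12 = 533 K; P₂ = P₁(V₁/V₂)^n = 2820 kPa.
For an ideal gas ΔU = nCvΔT with Cv = R/(γ−1) = 37.8 J/(mol·K).
ΔU = 5.07×37.8×(533−441) = 17600 J.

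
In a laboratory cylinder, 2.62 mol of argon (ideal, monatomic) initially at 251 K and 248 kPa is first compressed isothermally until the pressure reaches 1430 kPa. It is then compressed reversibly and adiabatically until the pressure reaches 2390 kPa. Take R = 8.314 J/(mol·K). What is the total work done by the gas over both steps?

V₁ = nRT₁/P₁ = 2.62×8.314×251/248 = 22.0 L.
Step 1 — Isothermal: T stays 251 K; PV = const ⇒ V₂ = 3.82 L, P₂ = 1430 kPa.
ΔU = 0 (ideal gas, T constant).
W = nRT ln(V₂/V₁) = 2.62×8.314×251×ln(0.173) = -9580 J.
Q = ΔU + W = -9580 J.
State after step 1: P = 1430 kPa, V = 3.82 L, T = 251 K.
Step 2 — Adiabatic: T₂/T₁ = (P₂/P₁)^((γ−1)/γ) ⇒ T₂ = 251×(1.67)^0.400 = 308 K; V₂ = 2.81 L.
ΔU = nCvΔT = 2.62×12.5×(308−251) = 1870 J.
Q = 0 for an adiabatic process, so W = −ΔU = -1870 J.
Net over both steps: W = -11400 J, Q = -9580 J, ΔU = 1870 J.

-11400 J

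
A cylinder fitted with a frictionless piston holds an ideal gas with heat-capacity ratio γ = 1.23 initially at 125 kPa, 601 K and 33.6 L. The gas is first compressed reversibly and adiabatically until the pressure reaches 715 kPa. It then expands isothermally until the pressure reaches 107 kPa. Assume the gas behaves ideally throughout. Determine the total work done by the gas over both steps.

n = P₁V₁/(RT₁) = 125×33.6/(8.314×601) = 0.841 mol.
Step 1 — Adiabatic: T₂/T₁ = (P₂/P₁)^((γ−1)/γ) ⇒ T₂ = 601×(5.72)^0.187 = 833 K; V₂ = 8.14 L.
ΔU = nCvΔT = 0.841×36.1×(833−601) = 7040 J.
Q = 0 for an adiabatic process, so W = −ΔU = -7040 J.
State after step 1: P = 715 kPa, V = 8.14 L, T = 833 K.
Step 2 — Isothermal: T stays 833 K; PV = const ⇒ V₂ = 54.4 L, P₂ = 107 kPa.
ΔU = 0 (ideal gas, T constant).
W = nRT ln(V₂/V₁) = 0.841×8.314×833×ln(6.68) = 11100 J.
Q = ΔU + W = 11100 J.
Net over both steps: W = 4010 J, Q = 11100 J, ΔU = 7040 J.

4010 J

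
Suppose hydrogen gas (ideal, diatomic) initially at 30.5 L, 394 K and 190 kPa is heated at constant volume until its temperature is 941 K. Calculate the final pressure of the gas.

454 kPa

Isochoric: V stays 30.5 L; P/T = const ⇒ T₂ = 941 K, P₂ = 454 kPa.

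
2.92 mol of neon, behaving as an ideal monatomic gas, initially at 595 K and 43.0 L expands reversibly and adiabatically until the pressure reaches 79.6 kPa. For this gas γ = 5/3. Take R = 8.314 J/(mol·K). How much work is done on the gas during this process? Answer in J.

-9490 J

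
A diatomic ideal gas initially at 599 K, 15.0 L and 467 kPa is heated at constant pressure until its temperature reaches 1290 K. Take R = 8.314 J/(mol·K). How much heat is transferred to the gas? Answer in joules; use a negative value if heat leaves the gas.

n = P₁V₁/(RT₁) = 467×15.0/(8.314×599) = 1.41 mol.
Isobaric: P stays 467 kPa; V/T = const ⇒ T₂ = 1290 K, V₂ = 32.3 L.
W = PΔV = 467×(32.3−15.0) kPa·L = 8080 J.
ΔU = nCvΔT = 1.41×20.8×(1290−599) = 20200 J.
Q = ΔU + W = nCpΔT = 28300 J.

28300 J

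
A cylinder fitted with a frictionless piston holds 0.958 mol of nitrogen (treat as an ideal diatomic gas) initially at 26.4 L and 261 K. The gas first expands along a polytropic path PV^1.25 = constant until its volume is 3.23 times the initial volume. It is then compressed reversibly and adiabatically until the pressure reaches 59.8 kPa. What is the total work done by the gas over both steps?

P₁ = nRT₁/V₁ = 0.958×8.314×261/26.4 = 78.7 kPa.
Step 1 — Polytropic n=1.25: T₂ = T₁(V₁/V₂)^(n−1) = 261×(0.310)^0.25 = 195 K; P₂ = P₁(V₁/V₂)^n = 18.2 kPa.
W = (P₁V₁−P₂V₂)/(n−1) = (78.7×26.4−18.2×85.3)/0.25 = 2110 J.
ΔU = nCvΔT = 0.958×20.8×(195−261) = -1320 J.
Q = ΔU + W = 792 J.
State after step 1: P = 18.2 kPa, V = 85.3 L, T = 195 K.
Step 2 — Adiabatic: T₂/T₁ = (P₂/P₁)^((γ−1)/γ) ⇒ T₂ = 195×(3.29)^0.286 = 274 K; V₂ = 36.4 L.
ΔU = nCvΔT = 0.958×20.8×(274−195) = 1570 J.
Q = 0 for an adiabatic process, so W = −ΔU = -1570 J.
Net over both steps: W = 542 J, Q = 792 J, ΔU = 250 J.

542 J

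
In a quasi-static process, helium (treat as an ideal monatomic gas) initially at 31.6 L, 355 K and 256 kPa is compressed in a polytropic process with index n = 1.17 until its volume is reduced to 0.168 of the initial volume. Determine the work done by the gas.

n = P₁V₁/(RT₁) = 256×31.6/(8.314×355) = 2.74 mol.
Polytropic n=1.17: T₂ = T₁(V₁/V₂)^(n−1) = 355×(5.95)^0.17 = 481 K; P₂ = P₁(V₁/V₂)^n = 2060 kPa.
W = (P₁V₁−P₂V₂)/(n−1) = (256×31.6−2060×5.31)/0.17 = -16900 J.

-16900 J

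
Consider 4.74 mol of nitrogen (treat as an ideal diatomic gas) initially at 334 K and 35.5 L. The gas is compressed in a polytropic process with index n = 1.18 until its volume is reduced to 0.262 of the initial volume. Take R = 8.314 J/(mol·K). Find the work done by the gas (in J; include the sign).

P₁ = nRT₁/V₁ = 4.74×8.314×334/35.5 = 371 kPa.
Polytropic n=1.18: T₂ = T₁(V₁/V₂)^(n−1) = 334×(3.82)^0.18 = 425 K; P₂ = P₁(V₁/V₂)^n = 1800 kPa.
W = (P₁V₁−P₂V₂)/(n−1) = (371×35.5−1800×9.30)/0.18 = -19900 J.

-19900 J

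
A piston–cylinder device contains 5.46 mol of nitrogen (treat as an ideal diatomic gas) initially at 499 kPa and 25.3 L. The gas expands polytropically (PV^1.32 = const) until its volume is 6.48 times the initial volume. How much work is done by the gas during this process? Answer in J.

T₁ = P₁V₁/(nR) = 499×25.3/(5.46×8.314) = 278 K.
Polytropic n=1.32: T₂ = T₁(V₁/V₂)^(n−1) = 278×(0.154)^0.32 = 153 K; P₂ = P₁(V₁/V₂)^n = 42.3 kPa.
W = (P₁V₁−P₂V₂)/(n−1) = (499×25.3−42.3×164)/0.32 = 17800 J.

17800 J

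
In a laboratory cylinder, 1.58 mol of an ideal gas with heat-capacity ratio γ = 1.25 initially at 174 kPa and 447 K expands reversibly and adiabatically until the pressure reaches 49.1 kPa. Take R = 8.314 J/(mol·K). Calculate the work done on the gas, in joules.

V₁ = nRT₁/P₁ = 1.58×8.314×447/174 = 33.7 L.
Adiabatic: T₂/T₁ = (P₂/P₁)^((γ−1)/γ) ⇒ T₂ = 447×(0.282)^0.200 = 347 K; V₂ = 92.9 L.
ΔU = nCvΔT = 1.58×33.3×(347−447) = -5250 J.
Q = 0 for an adiabatic process, so W = −ΔU = 5250 J.
Work done on the gas = −W_by = -5250 J.

-5250 J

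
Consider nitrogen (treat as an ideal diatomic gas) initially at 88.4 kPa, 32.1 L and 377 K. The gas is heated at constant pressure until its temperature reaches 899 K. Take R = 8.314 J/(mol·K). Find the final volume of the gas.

Isobaric: P stays 88.4 kPa; V/T = const ⇒ T₂ = 899 K, V₂ = 76.5 L.

76.5 L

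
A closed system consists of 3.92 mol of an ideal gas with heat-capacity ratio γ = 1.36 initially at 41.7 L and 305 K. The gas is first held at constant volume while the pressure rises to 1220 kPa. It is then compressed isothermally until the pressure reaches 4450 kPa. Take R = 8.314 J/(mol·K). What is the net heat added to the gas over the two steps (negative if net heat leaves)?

47900 J

P₁ = nRT₁/V₁ = 3.92×8.314×305/41.7 = 238 kPa.
Step 1 — Isochoric: V stays 41.7 L; P/T = const ⇒ T₂ = 1560 K, P₂ = 1220 kPa.
W = 0 (no volume change).
ΔU = nCvΔT = 3.92×23.1×(1560−305) = 114000 J.
Q = ΔU = 114000 J.
State after step 1: P = 1220 kPa, V = 41.7 L, T = 1560 K.
Step 2 — Isothermal: T stays 1560 K; PV = const ⇒ V₂ = 11.4 L, P₂ = 4450 kPa.
ΔU = 0 (ideal gas, T constant).
W = nRT ln(V₂/V₁) = 3.92×8.314×1560×ln(0.274) = -65800 J.
Q = ΔU + W = -65800 J.
Net over both steps: W = -65800 J, Q = 47900 J, ΔU = 114000 J.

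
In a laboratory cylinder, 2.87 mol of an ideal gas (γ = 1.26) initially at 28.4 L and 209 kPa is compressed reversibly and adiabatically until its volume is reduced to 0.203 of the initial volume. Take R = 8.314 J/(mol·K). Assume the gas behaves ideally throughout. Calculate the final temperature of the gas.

377 K

T₁ = P₁V₁/(nR) = 209×28.4/(2.87×8.314) = 249 K.
Adiabatic: TV^(γ−1) = const ⇒ T₂ = 249×(4.93)^0.260 = 377 K; PV^γ = const ⇒ P₂ = 1560 kPa.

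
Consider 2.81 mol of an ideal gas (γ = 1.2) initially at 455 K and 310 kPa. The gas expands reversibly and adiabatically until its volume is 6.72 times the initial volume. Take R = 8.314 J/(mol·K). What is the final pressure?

V₁ = nRT₁/P₁ = 2.81×8.314×455/310 = 34.3 L.
Adiabatic: TV^(γ−1) = const ⇒ T₂ = 455×(0.149)^0.200 = 311 K; PV^γ = const ⇒ P₂ = 31.5 kPa.

31.5 kPa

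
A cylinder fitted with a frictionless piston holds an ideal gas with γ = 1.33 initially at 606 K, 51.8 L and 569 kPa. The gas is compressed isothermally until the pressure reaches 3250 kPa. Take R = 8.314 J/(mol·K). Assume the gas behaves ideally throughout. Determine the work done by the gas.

n = P₁V₁/(RT₁) = 569×51.8/(8.314×606) = 5.85 mol.
Isothermal: T stays 606 K; PV = const ⇒ V₂ = 9.07 L, P₂ = 3250 kPa.
W = nRT ln(V₂/V₁) = 5.85×8.314×606×ln(0.175) = -51400 J.

-51400 J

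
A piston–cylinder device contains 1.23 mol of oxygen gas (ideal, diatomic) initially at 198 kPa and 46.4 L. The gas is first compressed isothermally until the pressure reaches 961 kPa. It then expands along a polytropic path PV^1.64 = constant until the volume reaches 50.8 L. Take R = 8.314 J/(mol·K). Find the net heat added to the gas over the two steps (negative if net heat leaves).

-20200 J

T₁ = P₁V₁/(nR) = 198×46.4/(1.23×8.314) = 898 K.
Step 1 — Isothermal: T stays 898 K; PV = const ⇒ V₂ = 9.56 L, P₂ = 961 kPa.
ΔU = 0 (ideal gas, T constant).
W = nRT ln(V₂/V₁) = 1.23×8.314×898×ln(0.206) = -14500 J.
Q = ΔU + W = -14500 J.
State after step 1: P = 961 kPa, V = 9.56 L, T = 898 K.
Step 2 — Polytropic n=1.64: T₂ = T₁(V₁/V₂)^(n−1) = 898×(0.188)^0.64 = 308 K; P₂ = P₁(V₁/V₂)^n = 62.1 kPa.
W = (P₁V₁−P₂V₂)/(n−1) = (961×9.56−62.1×50.8)/0.64 = 9430 J.
ΔU = nCvΔT = 1.23×20.8×(308−898) = -15100 J.
Q = ΔU + W = -5660 J.
Net over both steps: W = -5090 J, Q = -20200 J, ΔU = -15100 J.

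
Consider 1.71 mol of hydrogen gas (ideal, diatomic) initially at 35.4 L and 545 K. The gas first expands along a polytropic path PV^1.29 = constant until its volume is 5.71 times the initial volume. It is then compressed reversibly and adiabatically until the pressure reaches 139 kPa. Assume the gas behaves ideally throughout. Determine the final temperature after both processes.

P₁ = nRT₁/V₁ = 1.71×8.314×545/35.4 = 219 kPa.
Step 1 — Polytropic n=1.29: T₂ = T₁(V₁/V₂)^(n−1) = 545×(0.175)^0.29 = 329 K; P₂ = P₁(V₁/V₂)^n = 23.1 kPa.
W = (P₁V₁−P₂V₂)/(n−1) = (219×35.4−23.1×202)/0.29 = 10600 J.
ΔU = nCvΔT = 1.71×20.8×(329−545) = -7680 J.
Q = ΔU + W = 2910 J.
State after step 1: P = 23.1 kPa, V = 202 L, T = 329 K.
Step 2 — Adiabatic: T₂/T₁ = (P₂/P₁)^((γ−1)/γ) ⇒ T₂ = 329×(6.01)^0.286 = 549 K; V₂ = 56.1 L.
ΔU = nCvΔT = 1.71×20.8×(549−329) = 7820 J.
Q = 0 for an adiabatic process, so W = −ΔU = -7820 J.
Net over both steps: W = 2780 J, Q = 2910 J, ΔU = 139 J.

549 K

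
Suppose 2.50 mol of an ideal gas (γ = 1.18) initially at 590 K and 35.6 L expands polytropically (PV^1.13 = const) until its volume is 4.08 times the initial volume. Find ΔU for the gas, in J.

-11400 J

P₁ = nRT₁/V₁ = 2.50×8.314×590/35.6 = 344 kPa.
Polytropic n=1.13: T₂ = T₁(V₁/V₂)^(n−1) = 590×(0.245)^0.13 = 491 K; P₂ = P₁(V₁/V₂)^n = 70.3 kPa.
For an ideal gas ΔU = nCvΔT with Cv = R/(γ−1) = 46.2 J/(mol·K).
ΔU = 2.50×46.2×(491−590) = -11400 J.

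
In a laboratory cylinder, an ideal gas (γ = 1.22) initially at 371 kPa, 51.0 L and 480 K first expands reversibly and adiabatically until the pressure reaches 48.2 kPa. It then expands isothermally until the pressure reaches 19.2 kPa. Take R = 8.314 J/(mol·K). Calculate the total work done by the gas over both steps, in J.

n = P₁V₁/(RT₁) = 371×51.0/(8.314×480) = 4.74 mol.
Step 1 — Adiabatic: T₂/T₁ = (P₂/P₁)^((γ−1)/γ) ⇒ T₂ = 480×(0.130)^0.180 = 332 K; V₂ = 272 L.
ΔU = nCvΔT = 4.74×37.8×(332−480) = -26500 J.
Q = 0 for an adiabatic process, so W = −ΔU = 26500 J.
State after step 1: P = 48.2 kPa, V = 272 L, T = 332 K.
Step 2 — Isothermal: T stays 332 K; PV = const ⇒ V₂ = 682 L, P₂ = 19.2 kPa.
ΔU = 0 (ideal gas, T constant).
W = nRT ln(V₂/V₁) = 4.74×8.314×332×ln(2.51) = 12100 J.
Q = ΔU + W = 12100 J.
Net over both steps: W = 38500 J, Q = 12100 J, ΔU = -26500 J.

38500 J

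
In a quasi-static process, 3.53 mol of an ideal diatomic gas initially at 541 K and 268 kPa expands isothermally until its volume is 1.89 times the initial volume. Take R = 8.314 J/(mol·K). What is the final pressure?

142 kPa

V₁ = nRT₁/P₁ = 3.53×8.314×541/268 = 59.2 L.
Isothermal: T stays 541 K; PV = const ⇒ V₂ = 112 L, P₂ = 142 kPa.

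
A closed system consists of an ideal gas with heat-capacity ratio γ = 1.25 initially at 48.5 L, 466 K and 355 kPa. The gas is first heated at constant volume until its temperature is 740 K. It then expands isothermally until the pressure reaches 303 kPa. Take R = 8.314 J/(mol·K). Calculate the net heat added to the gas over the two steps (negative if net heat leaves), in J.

n = P₁V₁/(RT₁) = 355×48.5/(8.314×466) = 4.44 mol.
Step 1 — Isochoric: V stays 48.5 L; P/T = const ⇒ T₂ = 740 K, P₂ = 564 kPa.
W = 0 (no volume change).
ΔU = nCvΔT = 4.44×33.3×(740−466) = 40500 J.
Q = ΔU = 40500 J.
State after step 1: P = 564 kPa, V = 48.5 L, T = 740 K.
Step 2 — Isothermal: T stays 740 K; PV = const ⇒ V₂ = 90.2 L, P₂ = 303 kPa.
ΔU = 0 (ideal gas, T constant).
W = nRT ln(V₂/V₁) = 4.44×8.314×740×ln(1.86) = 17000 J.
Q = ΔU + W = 17000 J.
Net over both steps: W = 17000 J, Q = 57500 J, ΔU = 40500 J.

57500 J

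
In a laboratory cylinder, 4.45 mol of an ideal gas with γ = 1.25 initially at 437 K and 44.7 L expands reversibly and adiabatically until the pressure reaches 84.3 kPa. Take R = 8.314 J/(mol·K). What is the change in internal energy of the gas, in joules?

P₁ = nRT₁/V₁ = 4.45×8.314×437/44.7 = 362 kPa.
Adiabatic: T₂/T₁ = (P₂/P₁)^((γ−1)/γ) ⇒ T₂ = 437×(0.233)^0.200 = 327 K; V₂ = 143 L.
For an ideal gas ΔU = nCvΔT with Cv = R/(γ−1) = 33.3 J/(mol·K).
ΔU = 4.45×33.3×(327−437) = -16300 J.

-16300 J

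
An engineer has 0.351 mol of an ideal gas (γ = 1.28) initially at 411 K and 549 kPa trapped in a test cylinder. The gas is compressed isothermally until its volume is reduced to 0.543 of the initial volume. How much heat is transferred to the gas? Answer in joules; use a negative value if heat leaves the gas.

-732 J

V₁ = nRT₁/P₁ = 0.351×8.314×411/549 = 2.18 L.
Isothermal: T stays 411 K; PV = const ⇒ V₂ = 1.19 L, P₂ = 1010 kPa.
ΔU = 0 (ideal gas, T constant).
W = nRT ln(V₂/V₁) = 0.351×8.314×411×ln(0.543) = -732 J.
Q = ΔU + W = -732 J.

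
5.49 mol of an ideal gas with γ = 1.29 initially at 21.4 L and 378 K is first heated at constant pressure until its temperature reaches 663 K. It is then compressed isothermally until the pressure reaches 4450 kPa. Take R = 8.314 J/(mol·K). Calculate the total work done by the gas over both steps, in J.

-38700 J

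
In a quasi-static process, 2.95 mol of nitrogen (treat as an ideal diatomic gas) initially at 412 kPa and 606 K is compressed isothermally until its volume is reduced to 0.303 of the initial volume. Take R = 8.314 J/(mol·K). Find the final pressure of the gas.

1360 kPa

V₁ = nRT₁/P₁ = 2.95×8.314×606/412 = 36.1 L.
Isothermal: T stays 606 K; PV = const ⇒ V₂ = 10.9 L, P₂ = 1360 kPa.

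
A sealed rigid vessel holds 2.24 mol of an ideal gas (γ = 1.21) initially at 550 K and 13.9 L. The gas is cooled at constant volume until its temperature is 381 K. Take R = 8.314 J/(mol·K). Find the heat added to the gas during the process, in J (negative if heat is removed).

-15000 J

P₁ = nRT₁/V₁ = 2.24×8.314×550/13.9 = 737 kPa.
Isochoric: V stays 13.9 L; P/T = const ⇒ T₂ = 381 K, P₂ = 510 kPa.
W = 0 (no volume change).
ΔU = nCvΔT = 2.24×39.6×(381−550) = -15000 J.
Q = ΔU = -15000 J.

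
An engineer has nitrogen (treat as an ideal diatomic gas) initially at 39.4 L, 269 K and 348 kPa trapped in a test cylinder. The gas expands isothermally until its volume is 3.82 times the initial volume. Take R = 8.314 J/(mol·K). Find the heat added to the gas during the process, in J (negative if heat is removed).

n = P₁V₁/(RT₁) = 348×39.4/(8.314×269) = 6.13 mol.
Isothermal: T stays 269 K; PV = const ⇒ V₂ = 151 L, P₂ = 91.1 kPa.
ΔU = 0 (ideal gas, T constant).
W = nRT ln(V₂/V₁) = 6.13×8.314×269×ln(3.82) = 18400 J.
Q = ΔU + W = 18400 J.

18400 J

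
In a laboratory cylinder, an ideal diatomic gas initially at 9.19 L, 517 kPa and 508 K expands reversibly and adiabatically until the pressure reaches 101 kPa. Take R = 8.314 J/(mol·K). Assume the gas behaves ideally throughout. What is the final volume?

Adiabatic: T₂/T₁ = (P₂/P₁)^((γ−1)/γ) ⇒ T₂ = 508×(0.195)^0.286 = 319 K; V₂ = 29.5 L.

29.5 L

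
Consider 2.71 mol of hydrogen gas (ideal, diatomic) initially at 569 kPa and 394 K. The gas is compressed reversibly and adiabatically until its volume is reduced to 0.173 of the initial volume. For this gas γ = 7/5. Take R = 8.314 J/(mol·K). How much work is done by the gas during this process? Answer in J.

V₁ = nRT₁/P₁ = 2.71×8.314×394/569 = 15.6 L.
Adiabatic: TV^(γ−1) = const ⇒ T₂ = 394×(5.78)^0.400 = 795 K; PV^γ = const ⇒ P₂ = 6640 kPa.
ΔU = nCvΔT = 2.71×20.8×(795−394) = 22600 J.
Q = 0 for an adiabatic process, so W = −ΔU = -22600 J.

-22600 J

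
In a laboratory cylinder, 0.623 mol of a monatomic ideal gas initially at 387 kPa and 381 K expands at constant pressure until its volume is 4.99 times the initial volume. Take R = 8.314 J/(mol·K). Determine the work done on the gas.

V₁ = nRT₁/P₁ = 0.623×8.314×381/387 = 5.10 L.
Isobaric: P stays 387 kPa; V/T = const ⇒ T₂ = 1900 K, V₂ = 25.4 L.
W = PΔV = 387×(25.4−5.10) kPa·L = 7870 J.
Work done on the gas = −W_by = -7870 J.

-7870 J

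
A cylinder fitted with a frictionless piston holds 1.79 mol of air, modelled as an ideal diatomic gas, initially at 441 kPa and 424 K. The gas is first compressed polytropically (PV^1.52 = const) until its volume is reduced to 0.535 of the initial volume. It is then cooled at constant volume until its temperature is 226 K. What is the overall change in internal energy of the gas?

V₁ = nRT₁/P₁ = 1.79×8.314×424/441 = 14.3 L.
Step 1 — Polytropic n=1.52: T₂ = T₁(V₁/V₂)^(n−1) = 424×(1.87)^0.52 = 587 K; P₂ = P₁(V₁/V₂)^n = 1140 kPa.
W = (P₁V₁−P₂V₂)/(n−1) = (441×14.3−1140×7.65)/0.52 = -4660 J.
ΔU = nCvΔT = 1.79×20.8×(587−424) = 6060 J.
Q = ΔU + W = 1400 J.
State after step 1: P = 1140 kPa, V = 7.65 L, T = 587 K.
Step 2 — Isochoric: V stays 7.65 L; P/T = const ⇒ T₂ = 226 K, P₂ = 439 kPa.
W = 0 (no volume change).
ΔU = nCvΔT = 1.79×20.8×(226−587) = -13400 J.
Q = ΔU = -13400 J.
Net over both steps: W = -4660 J, Q = -12000 J, ΔU = -7370 J.

-7370 J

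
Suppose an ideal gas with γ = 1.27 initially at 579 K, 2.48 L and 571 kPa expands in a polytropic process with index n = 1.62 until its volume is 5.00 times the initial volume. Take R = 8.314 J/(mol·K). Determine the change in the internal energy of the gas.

n = P₁V₁/(RT₁) = 571×2.48/(8.314×579) = 0.294 mol.
Polytropic n=1.62: T₂ = T₁(V₁/V₂)^(n−1) = 579×(0.200)^0.62 = 213 K; P₂ = P₁(V₁/V₂)^n = 42.1 kPa.
For an ideal gas ΔU = nCvΔT with Cv = R/(γ−1) = 30.8 J/(mol·K).
ΔU = 0.294×30.8×(213−579) = -3310 J.

-3310 J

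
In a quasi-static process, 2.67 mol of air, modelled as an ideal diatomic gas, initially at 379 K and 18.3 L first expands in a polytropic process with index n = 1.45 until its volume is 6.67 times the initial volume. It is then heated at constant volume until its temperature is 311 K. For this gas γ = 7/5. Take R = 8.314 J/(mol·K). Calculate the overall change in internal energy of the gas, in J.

-3770 J

P₁ = nRT₁/V₁ = 2.67×8.314×379/18.3 = 460 kPa.
Step 1 — Polytropic n=1.45: T₂ = T₁(V₁/V₂)^(n−1) = 379×(0.150)^0.45 = 161 K; P₂ = P₁(V₁/V₂)^n = 29.3 kPa.
W = (P₁V₁−P₂V₂)/(n−1) = (460×18.3−29.3×122)/0.45 = 10700 J.
ΔU = nCvΔT = 2.67×20.8×(161−379) = -12100 J.
Q = ΔU + W = -1340 J.
State after step 1: P = 29.3 kPa, V = 122 L, T = 161 K.
Step 2 — Isochoric: V stays 122 L; P/T = const ⇒ T₂ = 311 K, P₂ = 56.6 kPa.
W = 0 (no volume change).
ΔU = nCvΔT = 2.67×20.8×(311−161) = 8300 J.
Q = ΔU = 8300 J.
Net over both steps: W = 10700 J, Q = 6960 J, ΔU = -3770 J.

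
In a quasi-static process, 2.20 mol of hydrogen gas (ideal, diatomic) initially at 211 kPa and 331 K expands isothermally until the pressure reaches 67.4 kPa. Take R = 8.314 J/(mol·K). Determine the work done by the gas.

V₁ = nRT₁/P₁ = 2.20×8.314×331/211 = 28.7 L.
Isothermal: T stays 331 K; PV = const ⇒ V₂ = 89.8 L, P₂ = 67.4 kPa.
W = nRT ln(V₂/V₁) = 2.20×8.314×331×ln(3.13) = 6910 J.

6910 J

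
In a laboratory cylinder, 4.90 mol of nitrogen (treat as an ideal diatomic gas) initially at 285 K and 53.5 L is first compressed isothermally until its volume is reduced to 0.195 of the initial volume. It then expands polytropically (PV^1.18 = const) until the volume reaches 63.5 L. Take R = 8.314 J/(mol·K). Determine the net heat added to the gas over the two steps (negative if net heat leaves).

P₁ = nRT₁/V₁ = 4.90×8.314×285/53.5 = 217 kPa.
Step 1 — Isothermal: T stays 285 K; PV = const ⇒ V₂ = 10.4 L, P₂ = 1110 kPa.
ΔU = 0 (ideal gas, T constant).
W = nRT ln(V₂/V₁) = 4.90×8.314×285×ln(0.195) = -19000 J.
Q = ΔU + W = -19000 J.
State after step 1: P = 1110 kPa, V = 10.4 L, T = 285 K.
Step 2 — Polytropic n=1.18: T₂ = T₁(V₁/V₂)^(n−1) = 285×(0.164)^0.18 = 206 K; P₂ = P₁(V₁/V₂)^n = 132 kPa.
W = (P₁V₁−P₂V₂)/(n−1) = (1110×10.4−132×63.5)/0.18 = 17900 J.
ΔU = nCvΔT = 4.90×20.8×(206−285) = -8060 J.
Q = ΔU + W = 9850 J.
Net over both steps: W = -1080 J, Q = -9130 J, ΔU = -8060 J.

-9130 J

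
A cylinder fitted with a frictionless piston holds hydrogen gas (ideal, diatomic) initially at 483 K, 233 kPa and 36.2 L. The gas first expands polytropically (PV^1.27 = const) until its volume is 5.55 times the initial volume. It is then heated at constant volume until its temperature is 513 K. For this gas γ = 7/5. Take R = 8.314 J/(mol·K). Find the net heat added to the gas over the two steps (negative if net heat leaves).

n = P₁V₁/(RT₁) = 233×36.2/(8.314×483) = 2.10 mol.
Step 1 — Polytropic n=1.27: T₂ = T₁(V₁/V₂)^(n−1) = 483×(0.180)^0.27 = 304 K; P₂ = P₁(V₁/V₂)^n = 26.4 kPa.
W = (P₁V₁−P₂V₂)/(n−1) = (233×36.2−26.4×201)/0.27 = 11600 J.
ΔU = nCvΔT = 2.10×20.8×(304−483) = -7810 J.
Q = ΔU + W = 3760 J.
State after step 1: P = 26.4 kPa, V = 201 L, T = 304 K.
Step 2 — Isochoric: V stays 201 L; P/T = const ⇒ T₂ = 513 K, P₂ = 44.6 kPa.
W = 0 (no volume change).
ΔU = nCvΔT = 2.10×20.8×(513−304) = 9120 J.
Q = ΔU = 9120 J.
Net over both steps: W = 11600 J, Q = 12900 J, ΔU = 1310 J.

12900 J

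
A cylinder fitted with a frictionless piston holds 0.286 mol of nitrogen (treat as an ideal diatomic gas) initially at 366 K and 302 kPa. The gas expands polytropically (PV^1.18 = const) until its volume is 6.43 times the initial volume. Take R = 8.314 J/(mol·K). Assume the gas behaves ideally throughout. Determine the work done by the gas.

V₁ = nRT₁/P₁ = 0.286×8.314×366/302 = 2.88 L.
Polytropic n=1.18: T₂ = T₁(V₁/V₂)^(n−1) = 366×(0.156)^0.18 = 262 K; P₂ = P₁(V₁/V₂)^n = 33.6 kPa.
W = (P₁V₁−P₂V₂)/(n−1) = (302×2.88−33.6×18.5)/0.18 = 1380 J.

1380 J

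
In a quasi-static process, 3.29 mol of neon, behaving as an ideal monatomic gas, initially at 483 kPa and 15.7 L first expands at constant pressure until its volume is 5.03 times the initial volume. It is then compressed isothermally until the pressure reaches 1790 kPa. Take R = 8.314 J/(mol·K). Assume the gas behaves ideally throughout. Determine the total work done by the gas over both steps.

-19400 J

T₁ = P₁V₁/(nR) = 483×15.7/(3.29×8.314) = 277 K.
Step 1 — Isobaric: P stays 483 kPa; V/T = const ⇒ T₂ = 1390 K, V₂ = 79.0 L.
W = PΔV = 483×(79.0−15.7) kPa·L = 30600 J.
ΔU = nCvΔT = 3.29×12.5×(1390−277) = 45800 J.
Q = ΔU + W = nCpΔT = 76400 J.
State after step 1: P = 483 kPa, V = 79.0 L, T = 1390 K.
Step 2 — Isothermal: T stays 1390 K; PV = const ⇒ V₂ = 21.3 L, P₂ = 1790 kPa.
ΔU = 0 (ideal gas, T constant).
W = nRT ln(V₂/V₁) = 3.29×8.314×1390×ln(0.270) = -50000 J.
Q = ΔU + W = -50000 J.
Net over both steps: W = -19400 J, Q = 26400 J, ΔU = 45800 J.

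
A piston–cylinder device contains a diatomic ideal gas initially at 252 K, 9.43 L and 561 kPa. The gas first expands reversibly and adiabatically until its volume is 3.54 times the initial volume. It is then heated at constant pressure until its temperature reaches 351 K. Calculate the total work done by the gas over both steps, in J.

9430 J

n = P₁V₁/(RT₁) = 561×9.43/(8.314×252) = 2.53 mol.
Step 1 — Adiabatic: TV^(γ−1) = const ⇒ T₂ = 252×(0.282)^0.400 = 152 K; PV^γ = const ⇒ P₂ = 95.6 kPa.
ΔU = nCvΔT = 2.53×20.8×(152−252) = -5250 J.
Q = 0 for an adiabatic process, so W = −ΔU = 5250 J.
State after step 1: P = 95.6 kPa, V = 33.4 L, T = 152 K.
Step 2 — Isobaric: P stays 95.6 kPa; V/T = const ⇒ T₂ = 351 K, V₂ = 77.1 L.
W = PΔV = 95.6×(77.1−33.4) kPa·L = 4180 J.
ΔU = nCvΔT = 2.53×20.8×(351−152) = 10400 J.
Q = ΔU + W = nCpΔT = 14600 J.
Net over both steps: W = 9430 J, Q = 14600 J, ΔU = 5200 J.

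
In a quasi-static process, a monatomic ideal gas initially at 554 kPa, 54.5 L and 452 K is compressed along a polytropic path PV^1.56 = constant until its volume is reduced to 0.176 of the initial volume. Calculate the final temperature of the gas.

Polytropic n=1.56: T₂ = T₁(V₁/V₂)^(n−1) = 452×(5.68)^0.56 = 1200 K; P₂ = P₁(V₁/V₂)^n = 8330 kPa.

1200 K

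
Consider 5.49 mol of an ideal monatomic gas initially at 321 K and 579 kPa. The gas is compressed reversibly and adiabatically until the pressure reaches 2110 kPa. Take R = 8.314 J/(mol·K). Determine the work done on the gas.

V₁ = nRT₁/P₁ = 5.49×8.314×321/579 = 25.3 L.
Adiabatic: T₂/T₁ = (P₂/P₁)^((γ−1)/γ) ⇒ T₂ = 321×(3.64)^0.400 = 538 K; V₂ = 11.6 L.
ΔU = nCvΔT = 5.49×12.5×(538−321) = 14900 J.
Q = 0 for an adiabatic process, so W = −ΔU = -14900 J.
Work done on the gas = −W_by = 14900 J.

14900 J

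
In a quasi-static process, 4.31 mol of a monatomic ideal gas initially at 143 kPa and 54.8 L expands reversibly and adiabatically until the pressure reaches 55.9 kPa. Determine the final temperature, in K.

T₁ = P₁V₁/(nR) = 143×54.8/(4.31×8.314) = 219 K.
Adiabatic: T₂/T₁ = (P₂/P₁)^((γ−1)/γ) ⇒ T₂ = 219×(0.391)^0.400 = 150 K; V₂ = 96.3 L.

150 K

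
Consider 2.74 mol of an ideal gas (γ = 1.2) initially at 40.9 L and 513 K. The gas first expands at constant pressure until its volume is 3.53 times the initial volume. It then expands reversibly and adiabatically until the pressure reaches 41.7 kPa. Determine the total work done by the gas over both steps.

P₁ = nRT₁/V₁ = 2.74×8.314×513/40.9 = 286 kPa.
Step 1 — Isobaric: P stays 286 kPa; V/T = const ⇒ T₂ = 1810 K, V₂ = 144 L.
W = PΔV = 286×(144−40.9) kPa·L = 29600 J.
ΔU = nCvΔT = 2.74×41.6×(1810−513) = 148000 J.
Q = ΔU + W = nCpΔT = 177000 J.
State after step 1: P = 286 kPa, V = 144 L, T = 1810 K.
Step 2 — Adiabatic: T₂/T₁ = (P₂/P₁)^((γ−1)/γ) ⇒ T₂ = 1810×(0.146)^0.167 = 1310 K; V₂ = 718 L.
ΔU = nCvΔT = 2.74×41.6×(1310−1810) = -56600 J.
Q = 0 for an adiabatic process, so W = −ΔU = 56600 J.
Net over both steps: W = 86200 J, Q = 177000 J, ΔU = 91200 J.

86200 J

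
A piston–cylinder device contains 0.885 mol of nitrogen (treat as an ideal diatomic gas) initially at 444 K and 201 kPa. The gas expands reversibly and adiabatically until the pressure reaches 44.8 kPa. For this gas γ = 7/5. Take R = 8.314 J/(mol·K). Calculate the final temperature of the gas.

V₁ = nRT₁/P₁ = 0.885×8.314×444/201 = 16.3 L.
Adiabatic: T₂/T₁ = (P₂/P₁)^((γ−1)/γ) ⇒ T₂ = 444×(0.223)^0.286 = 289 K; V₂ = 47.5 L.

289 K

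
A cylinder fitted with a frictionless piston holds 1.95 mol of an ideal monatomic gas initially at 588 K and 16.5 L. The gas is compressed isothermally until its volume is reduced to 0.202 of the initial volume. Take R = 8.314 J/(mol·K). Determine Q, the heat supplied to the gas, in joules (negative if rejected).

P₁ = nRT₁/V₁ = 1.95×8.314×588/16.5 = 578 kPa.
Isothermal: T stays 588 K; PV = const ⇒ V₂ = 3.33 L, P₂ = 2860 kPa.
ΔU = 0 (ideal gas, T constant).
W = nRT ln(V₂/V₁) = 1.95×8.314×588×ln(0.202) = -15200 J.
Q = ΔU + W = -15200 J.

-15200 J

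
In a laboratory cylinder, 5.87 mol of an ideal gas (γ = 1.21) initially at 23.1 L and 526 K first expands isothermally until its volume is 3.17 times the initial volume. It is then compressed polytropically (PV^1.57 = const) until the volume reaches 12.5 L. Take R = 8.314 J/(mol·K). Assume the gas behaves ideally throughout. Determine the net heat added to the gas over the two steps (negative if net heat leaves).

164000 J

P₁ = nRT₁/V₁ = 5.87×8.314×526/23.1 = 1110 kPa.
Step 1 — Isothermal: T stays 526 K; PV = const ⇒ V₂ = 73.2 L, P₂ = 351 kPa.
ΔU = 0 (ideal gas, T constant).
W = nRT ln(V₂/V₁) = 5.87×8.314×526×ln(3.17) = 29600 J.
Q = ΔU + W = 29600 J.
State after step 1: P = 351 kPa, V = 73.2 L, T = 526 K.
Step 2 — Polytropic n=1.57: T₂ = T₁(V₁/V₂)^(n−1) = 526×(5.86)^0.57 = 1440 K; P₂ = P₁(V₁/V₂)^n = 5630 kPa.
W = (P₁V₁−P₂V₂)/(n−1) = (351×73.2−5630×12.5)/0.57 = -78300 J.
ΔU = nCvΔT = 5.87×39.6×(1440−526) = 213000 J.
Q = ΔU + W = 134000 J.
Net over both steps: W = -48700 J, Q = 164000 J, ΔU = 213000 J.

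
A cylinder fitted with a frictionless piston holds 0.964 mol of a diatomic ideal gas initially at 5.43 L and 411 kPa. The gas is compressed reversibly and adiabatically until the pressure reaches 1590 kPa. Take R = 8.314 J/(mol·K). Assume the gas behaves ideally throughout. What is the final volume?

T₁ = P₁V₁/(nR) = 411×5.43/(0.964×8.314) = 278 K.
Adiabatic: T₂/T₁ = (P₂/P₁)^((γ−1)/γ) ⇒ T₂ = 278×(3.87)^0.286 = 410 K; V₂ = 2.07 L.

2.07 L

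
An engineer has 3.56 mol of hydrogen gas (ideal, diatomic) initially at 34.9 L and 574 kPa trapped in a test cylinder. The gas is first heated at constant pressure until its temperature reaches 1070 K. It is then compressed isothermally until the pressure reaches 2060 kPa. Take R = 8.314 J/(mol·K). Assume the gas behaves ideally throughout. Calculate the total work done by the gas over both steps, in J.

-28800 J

T₁ = P₁V₁/(nR) = 574×34.9/(3.56×8.314) = 677 K.
Step 1 — Isobaric: P stays 574 kPa; V/T = const ⇒ T₂ = 1070 K, V₂ = 55.2 L.
W = PΔV = 574×(55.2−34.9) kPa·L = 11600 J.
ΔU = nCvΔT = 3.56×20.8×(1070−677) = 29100 J.
Q = ΔU + W = nCpΔT = 40700 J.
State after step 1: P = 574 kPa, V = 55.2 L, T = 1070 K.
Step 2 — Isothermal: T stays 1070 K; PV = const ⇒ V₂ = 15.4 L, P₂ = 2060 kPa.
ΔU = 0 (ideal gas, T constant).
W = nRT ln(V₂/V₁) = 3.56×8.314×1070×ln(0.279) = -40500 J.
Q = ΔU + W = -40500 J.
Net over both steps: W = -28800 J, Q = 261 J, ΔU = 29100 J.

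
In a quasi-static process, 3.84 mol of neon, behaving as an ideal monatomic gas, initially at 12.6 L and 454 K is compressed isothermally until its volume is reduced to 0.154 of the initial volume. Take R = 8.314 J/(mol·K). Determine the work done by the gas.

P₁ = nRT₁/V₁ = 3.84×8.314×454/12.6 = 1150 kPa.
Isothermal: T stays 454 K; PV = const ⇒ V₂ = 1.94 L, P₂ = 7470 kPa.
W = nRT ln(V₂/V₁) = 3.84×8.314×454×ln(0.154) = -27100 J.

-27100 J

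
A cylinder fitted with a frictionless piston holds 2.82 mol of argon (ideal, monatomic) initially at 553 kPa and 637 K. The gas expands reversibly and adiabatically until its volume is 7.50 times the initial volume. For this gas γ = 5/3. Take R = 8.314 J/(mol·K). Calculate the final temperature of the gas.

V₁ = nRT₁/P₁ = 2.82×8.314×637/553 = 27.0 L.
Adiabatic: TV^(γ−1) = const ⇒ T₂ = 637×(0.133)^0.667 = 166 K; PV^γ = const ⇒ P₂ = 19.2 kPa.

166 K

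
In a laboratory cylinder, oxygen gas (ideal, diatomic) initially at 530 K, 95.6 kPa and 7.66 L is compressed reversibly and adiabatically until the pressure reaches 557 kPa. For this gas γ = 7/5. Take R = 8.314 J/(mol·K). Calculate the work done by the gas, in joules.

-1200 J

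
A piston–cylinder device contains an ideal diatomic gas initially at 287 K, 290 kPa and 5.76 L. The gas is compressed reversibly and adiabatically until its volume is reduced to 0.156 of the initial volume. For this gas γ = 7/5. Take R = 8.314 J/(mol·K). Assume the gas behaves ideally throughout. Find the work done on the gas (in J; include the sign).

4600 J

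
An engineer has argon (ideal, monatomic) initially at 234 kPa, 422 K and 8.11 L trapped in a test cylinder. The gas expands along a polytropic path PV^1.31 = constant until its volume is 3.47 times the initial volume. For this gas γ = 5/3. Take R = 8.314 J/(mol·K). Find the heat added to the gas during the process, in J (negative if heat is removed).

n = P₁V₁/(RT₁) = 234×8.11/(8.314×422) = 0.541 mol.
Polytropic n=1.31: T₂ = T₁(V₁/V₂)^(n−1) = 422×(0.288)^0.31 = 287 K; P₂ = P₁(V₁/V₂)^n = 45.9 kPa.
W = (P₁V₁−P₂V₂)/(n−1) = (234×8.11−45.9×28.1)/0.31 = 1960 J.
ΔU = nCvΔT = 0.541×12.5×(287−422) = -911 J.
Q = ΔU + W = 1050 J.

1050 J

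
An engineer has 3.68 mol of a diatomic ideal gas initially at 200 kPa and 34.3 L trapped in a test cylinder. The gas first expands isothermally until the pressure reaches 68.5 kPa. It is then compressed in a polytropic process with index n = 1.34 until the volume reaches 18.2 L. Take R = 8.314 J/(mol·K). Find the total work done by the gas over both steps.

T₁ = P₁V₁/(nR) = 200×34.3/(3.68×8.314) = 224 K.
Step 1 — Isothermal: T stays 224 K; PV = const ⇒ V₂ = 100 L, P₂ = 68.5 kPa.
ΔU = 0 (ideal gas, T constant).
W = nRT ln(V₂/V₁) = 3.68×8.314×224×ln(2.92) = 7350 J.
Q = ΔU + W = 7350 J.
State after step 1: P = 68.5 kPa, V = 100 L, T = 224 K.
Step 2 — Polytropic n=1.34: T₂ = T₁(V₁/V₂)^(n−1) = 224×(5.50)^0.34 = 400 K; P₂ = P₁(V₁/V₂)^n = 673 kPa.
W = (P₁V₁−P₂V₂)/(n−1) = (68.5×100−673×18.2)/0.34 = -15900 J.
ΔU = nCvΔT = 3.68×20.8×(400−224) = 13500 J.
Q = ΔU + W = -2380 J.
Net over both steps: W = -8500 J, Q = 4970 J, ΔU = 13500 J.

-8500 J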